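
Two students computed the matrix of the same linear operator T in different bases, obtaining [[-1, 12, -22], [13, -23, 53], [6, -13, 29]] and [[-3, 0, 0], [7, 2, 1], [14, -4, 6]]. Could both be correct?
Yes.

Two matrices over a field are similar if and only if they have the same invariant factors.

Both A and B have characteristic polynomial (x - 4)^2(x + 3) and minimal polynomial (x - 4)^2(x + 3). Computing further, both have invariant factors (x - 4)^2(x + 3). Hence A and B are similar.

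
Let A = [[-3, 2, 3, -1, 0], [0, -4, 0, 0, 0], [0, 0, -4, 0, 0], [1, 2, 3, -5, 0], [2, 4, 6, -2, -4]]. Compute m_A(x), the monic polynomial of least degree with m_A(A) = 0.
m_A(x) = (x + 4)^2

The characteristic polynomial factors as (x + 4)^5. The minimal polynomial is ∏(x - λ)^{k_λ} where k_λ is the size of the largest Jordan block at λ.

For λ = -4: rank(A + 4I) = 1, and the largest Jordan block has size 2 (the smallest k with rank((A + 4I)^k) = rank((A + 4I)^(k+1))).

So m_A(x) = (x + 4)^2.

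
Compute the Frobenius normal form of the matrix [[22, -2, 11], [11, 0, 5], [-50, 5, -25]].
The invariant factors of A (the non-unit diagonal entries of the Smith normal form of xI - A over ℚ[x]) are (x + 1)(x^2 + 2x - 5), each dividing the next. The characteristic polynomial is their product, (x + 1)(x^2 + 2x - 5).

The rational canonical form is the block-diagonal matrix of companion matrices C(f_i):
R = [[0, 0, 5], [1, 0, 3], [0, 1, -3]].

Note the characteristic polynomial does not split into linear factors over ℚ, so A has no Jordan form over ℚ; the rational canonical form exists over any field.

R = [[0, 0, 5], [1, 0, 3], [0, 1, -3]]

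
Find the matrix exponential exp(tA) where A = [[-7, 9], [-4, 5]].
A has Jordan form J = [[-1, 1], [0, -1]] with A = PJP^{-1}, so e^{tA} = P e^{tJ} P^{-1}.

For a Jordan block J_k(λ), e^{tJ_k(λ)} = e^{λt} · (I + tN + t^2 N^2/2! + ... + t^{k-1} N^{k-1}/(k-1)!) where N is the nilpotent superdiagonal part.

Assembling the blocks and conjugating back gives the entries of e^{tA} as shown above.

e^{tA} = [[(1 - 6*t)*e^{-t}, 9*t*e^{-t}], [-4*t*e^{-t}, (6*t + 1)*e^{-t}]]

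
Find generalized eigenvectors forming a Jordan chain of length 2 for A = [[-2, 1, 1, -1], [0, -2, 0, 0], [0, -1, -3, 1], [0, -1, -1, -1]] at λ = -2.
v_1 = [[-1, 1, 1, 1]]^T, v_2 = [[1, 0, -1, -1]]^T

We seek v_1 ∈ ker((A + 2I)^2) \ ker(A + 2I), then set v_{i+1} = (A + 2I) v_i.

One such chain is v_1 = [[-1, 1, 1, 1]]^T, v_2 = [[1, 0, -1, -1]]^T. Check: (A + 2I) v_2 = [[0, 0, 0, 0]]^T = 0.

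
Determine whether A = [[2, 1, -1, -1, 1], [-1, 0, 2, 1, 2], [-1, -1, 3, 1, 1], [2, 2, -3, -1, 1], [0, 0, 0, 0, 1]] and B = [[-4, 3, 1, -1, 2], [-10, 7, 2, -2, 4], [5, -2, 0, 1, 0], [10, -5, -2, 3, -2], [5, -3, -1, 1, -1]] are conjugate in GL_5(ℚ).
No.

Both have characteristic polynomial (x - 1)^5, but the minimal polynomial of A is (x - 1)^3 while the minimal polynomial of B is (x - 1)^2. The minimal polynomial is a similarity invariant, so A and B are not similar.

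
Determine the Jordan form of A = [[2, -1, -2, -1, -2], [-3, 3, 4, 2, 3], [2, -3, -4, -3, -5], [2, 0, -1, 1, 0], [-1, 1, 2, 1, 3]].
The characteristic polynomial is det(xI - A) = (x - 1)^5, so the eigenvalues are 1 (algebraic multiplicity 5).

For λ = 1: rank(A - I) = 3, rank((A - I)^2) = 1, rank((A - I)^3) = 0. The eigenspace has dimension 5 - 3 = 2, so there are 2 Jordan blocks; the rank sequence gives block sizes [3, 2].

Assembling the blocks gives the Jordan form J above.

J = [[1, 1, 0, 0, 0], [0, 1, 1, 0, 0], [0, 0, 1, 0, 0], [0, 0, 0, 1, 1], [0, 0, 0, 0, 1]]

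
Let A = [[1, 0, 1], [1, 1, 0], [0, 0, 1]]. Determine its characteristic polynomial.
xI - A = [[x - 1, 0, -1], [-1, x - 1, 0], [0, 0, x - 1]].

Expanding det(xI - A) along the first row:
det(xI - A) = + (x - 1)·det([[x - 1, 0], [0, x - 1]]) - (0)·det([[-1, 0], [0, x - 1]]) + (-1)·det([[-1, x - 1], [0, 0]]).

Evaluating gives χ_A(x) = x^3 - 3x^2 + 3x - 1 = (x - 1)^3.

χ_A(x) = (x - 1)^3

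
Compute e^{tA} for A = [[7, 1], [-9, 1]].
A has Jordan form J = [[4, 1], [0, 4]] with A = PJP^{-1}, so e^{tA} = P e^{tJ} P^{-1}.

For a Jordan block J_k(λ), e^{tJ_k(λ)} = e^{λt} · (I + tN + t^2 N^2/2! + ... + t^{k-1} N^{k-1}/(k-1)!) where N is the nilpotent superdiagonal part.

Assembling the blocks and conjugating back gives the entries of e^{tA} as shown above.

e^{tA} = [[(3*t + 1)*e^{4*t}, t*e^{4*t}], [-9*t*e^{4*t}, (1 - 3*t)*e^{4*t}]]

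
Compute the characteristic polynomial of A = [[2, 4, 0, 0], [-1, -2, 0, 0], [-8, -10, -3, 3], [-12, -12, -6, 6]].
χ_A(x) = x^3(x - 3)

xI - A = [[x - 2, -4, 0, 0], [1, x + 2, 0, 0], [8, 10, x + 3, -3], [12, 12, 6, x - 6]].

Expanding det(xI - A) along the first row:
det(xI - A) = + (x - 2)·det([[x + 2, 0, 0], [10, x + 3, -3], [12, 6, x - 6]]) - (-4)·det([[1, 0, 0], [8, x + 3, -3], [12, 6, x - 6]]) + (0)·det([[1, x + 2, 0], [8, 10, -3], [12, 12, x - 6]]) - (0)·det([[1, x + 2, 0], [8, 10, x + 3], [12, 12, 6]]).

Evaluating gives χ_A(x) = x^4 - 3x^3 = x^3(x - 3).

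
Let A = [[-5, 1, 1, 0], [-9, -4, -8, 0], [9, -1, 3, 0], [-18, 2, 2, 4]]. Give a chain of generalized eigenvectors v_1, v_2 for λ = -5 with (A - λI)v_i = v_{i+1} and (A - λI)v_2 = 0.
We seek v_1 ∈ ker((A + 5I)^2) \ ker(A + 5I), then set v_{i+1} = (A + 5I) v_i.

One such chain is v_1 = [[0, 1, 0, 0]]^T, v_2 = [[1, 1, -1, 2]]^T. Check: (A + 5I) v_2 = [[0, 0, 0, 0]]^T = 0.

v_1 = [[0, 1, 0, 0]]^T, v_2 = [[1, 1, -1, 2]]^T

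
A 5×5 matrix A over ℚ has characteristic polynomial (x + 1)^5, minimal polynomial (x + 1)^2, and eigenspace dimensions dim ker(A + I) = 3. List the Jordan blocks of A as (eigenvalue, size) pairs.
λ = -1: algebraic multiplicity 5 (exponent in χ_A), largest block size 2 (exponent in m_A), 3 blocks (geometric multiplicity). These force block sizes [2, 2, 1].

Jordan blocks: (-1, 2), (-1, 2), (-1, 1)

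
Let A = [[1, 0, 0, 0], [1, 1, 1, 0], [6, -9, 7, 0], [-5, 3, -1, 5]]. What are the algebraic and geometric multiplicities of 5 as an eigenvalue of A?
algebraic multiplicity 1, geometric multiplicity 1

The characteristic polynomial is (x - 5)(x - 4)^2(x - 1), so the factor x - 5 appears with exponent 1: the algebraic multiplicity is 1.

rank(A - 5I) = 3, so the eigenspace has dimension 4 - 3 = 1: the geometric multiplicity is 1.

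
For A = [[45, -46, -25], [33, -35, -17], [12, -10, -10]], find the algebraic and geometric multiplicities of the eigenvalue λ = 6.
algebraic multiplicity 1, geometric multiplicity 1

The characteristic polynomial is (x - 6)(x + 3)^2, so the factor x - 6 appears with exponent 1: the algebraic multiplicity is 1.

rank(A - 6I) = 2, so the eigenspace has dimension 3 - 2 = 1: the geometric multiplicity is 1.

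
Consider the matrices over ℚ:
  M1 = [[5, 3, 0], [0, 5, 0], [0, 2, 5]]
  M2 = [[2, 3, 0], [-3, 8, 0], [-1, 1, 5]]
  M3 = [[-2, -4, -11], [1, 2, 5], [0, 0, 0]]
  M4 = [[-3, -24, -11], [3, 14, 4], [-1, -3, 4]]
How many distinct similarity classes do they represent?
3 classes: {M1, M2}, {M3}, {M4}

Characteristic polynomials: χ_{M1} = (x - 5)^3, χ_{M2} = (x - 5)^3, χ_{M3} = x^3, χ_{M4} = (x - 5)^3.

{M1, M2}: invariant factors x - 5, (x - 5)^2.

{M3}: invariant factors x^3.

{M4}: invariant factors (x - 5)^3.

Matrices are similar if and only if their invariant-factor lists agree; the partition into similarity classes is {M1, M2}, {M3}, {M4}.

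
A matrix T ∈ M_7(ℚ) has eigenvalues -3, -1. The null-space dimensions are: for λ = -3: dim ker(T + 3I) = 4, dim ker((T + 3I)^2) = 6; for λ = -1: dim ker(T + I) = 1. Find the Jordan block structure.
Jordan blocks: (-3, 2), (-3, 2), (-3, 1), (-3, 1), (-1, 1)

λ = -3: successive nullity increments [4, 2] count blocks of size ≥ k; block sizes are [2, 2, 1, 1].
λ = -1: successive nullity increments [1] count blocks of size ≥ k; block sizes are [1].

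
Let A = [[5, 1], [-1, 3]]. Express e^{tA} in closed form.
e^{tA} = [[(t + 1)*e^{4*t}, t*e^{4*t}], [-t*e^{4*t}, (1 - t)*e^{4*t}]]

A has Jordan form J = [[4, 1], [0, 4]] with A = PJP^{-1}, so e^{tA} = P e^{tJ} P^{-1}.

For a Jordan block J_k(λ), e^{tJ_k(λ)} = e^{λt} · (I + tN + t^2 N^2/2! + ... + t^{k-1} N^{k-1}/(k-1)!) where N is the nilpotent superdiagonal part.

Assembling the blocks and conjugating back gives the entries of e^{tA} as shown above.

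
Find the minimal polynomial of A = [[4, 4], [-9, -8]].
m_A(x) = (x + 2)^2

The characteristic polynomial factors as (x + 2)^2. The minimal polynomial is ∏(x - λ)^{k_λ} where k_λ is the size of the largest Jordan block at λ.

For λ = -2: rank(A + 2I) = 1, and the largest Jordan block has size 2 (the smallest k with rank((A + 2I)^k) = rank((A + 2I)^(k+1))).

So m_A(x) = (x + 2)^2.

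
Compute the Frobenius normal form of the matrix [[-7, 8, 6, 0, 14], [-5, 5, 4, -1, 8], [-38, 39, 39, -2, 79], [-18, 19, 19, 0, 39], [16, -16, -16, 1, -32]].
R = [[0, 0, 0, 0, -12], [1, 0, 0, 0, 27], [0, 1, 0, 0, -18], [0, 0, 1, 0, -1], [0, 0, 0, 1, 5]]

The invariant factors of A (the non-unit diagonal entries of the Smith normal form of xI - A over ℚ[x]) are (x - 4)(x - 1)(x^3 - 3x + 3), each dividing the next. The characteristic polynomial is their product, (x - 4)(x - 1)(x^3 - 3x + 3).

The rational canonical form is the block-diagonal matrix of companion matrices C(f_i):
R = [[0, 0, 0, 0, -12], [1, 0, 0, 0, 27], [0, 1, 0, 0, -18], [0, 0, 1, 0, -1], [0, 0, 0, 1, 5]].

Note the characteristic polynomial does not split into linear factors over ℚ, so A has no Jordan form over ℚ; the rational canonical form exists over any field.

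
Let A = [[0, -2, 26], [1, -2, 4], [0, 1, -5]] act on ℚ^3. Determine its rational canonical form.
R = [[0, 0, 16], [1, 0, -8], [0, 1, -7]]

The invariant factors of A (the non-unit diagonal entries of the Smith normal form of xI - A over ℚ[x]) are (x - 1)(x + 4)^2, each dividing the next. The characteristic polynomial is their product, (x - 1)(x + 4)^2.

The rational canonical form is the block-diagonal matrix of companion matrices C(f_i):
R = [[0, 0, 16], [1, 0, -8], [0, 1, -7]].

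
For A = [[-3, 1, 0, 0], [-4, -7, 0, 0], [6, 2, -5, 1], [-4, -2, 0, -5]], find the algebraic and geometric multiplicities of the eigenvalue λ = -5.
algebraic multiplicity 4, geometric multiplicity 2

The characteristic polynomial is (x + 5)^4, so the factor x + 5 appears with exponent 4: the algebraic multiplicity is 4.

rank(A + 5I) = 2, so the eigenspace has dimension 4 - 2 = 2: the geometric multiplicity is 2.

Since 2 < 4, A is not diagonalizable.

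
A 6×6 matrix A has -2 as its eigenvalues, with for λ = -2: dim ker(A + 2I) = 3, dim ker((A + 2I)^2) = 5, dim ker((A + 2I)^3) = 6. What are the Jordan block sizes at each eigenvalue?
λ = -2: successive nullity increments [3, 2, 1] count blocks of size ≥ k; block sizes are [3, 2, 1].

Jordan blocks: (-2, 3), (-2, 2), (-2, 1)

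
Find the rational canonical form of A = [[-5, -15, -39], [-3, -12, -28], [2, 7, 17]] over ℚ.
The invariant factors of A (the non-unit diagonal entries of the Smith normal form of xI - A over ℚ[x]) are x^3 + 2, each dividing the next. The characteristic polynomial is their product, x^3 + 2.

The rational canonical form is the block-diagonal matrix of companion matrices C(f_i):
R = [[0, 0, -2], [1, 0, 0], [0, 1, 0]].

Note the characteristic polynomial does not split into linear factors over ℚ, so A has no Jordan form over ℚ; the rational canonical form exists over any field.

R = [[0, 0, -2], [1, 0, 0], [0, 1, 0]]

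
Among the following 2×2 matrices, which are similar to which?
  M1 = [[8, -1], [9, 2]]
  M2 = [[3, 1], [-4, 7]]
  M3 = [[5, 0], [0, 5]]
Characteristic polynomials: χ_{M1} = (x - 5)^2, χ_{M2} = (x - 5)^2, χ_{M3} = (x - 5)^2.

{M1, M2}: invariant factors (x - 5)^2.

{M3}: invariant factors x - 5, x - 5.

Matrices are similar if and only if their invariant-factor lists agree; the partition into similarity classes is {M1, M2}, {M3}.

2 classes: {M1, M2}, {M3}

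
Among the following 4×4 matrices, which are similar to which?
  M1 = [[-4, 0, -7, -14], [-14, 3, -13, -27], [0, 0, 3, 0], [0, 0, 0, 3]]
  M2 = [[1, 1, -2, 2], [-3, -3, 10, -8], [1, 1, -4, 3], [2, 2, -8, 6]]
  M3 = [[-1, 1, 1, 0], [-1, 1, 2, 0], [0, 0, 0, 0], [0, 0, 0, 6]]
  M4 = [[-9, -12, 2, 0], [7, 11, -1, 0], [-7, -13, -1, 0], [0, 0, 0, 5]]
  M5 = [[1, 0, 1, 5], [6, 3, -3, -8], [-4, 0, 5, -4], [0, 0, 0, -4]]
Characteristic polynomials: χ_{M1} = (x - 3)^3(x + 4), χ_{M2} = x^4, χ_{M3} = x^3(x - 6), χ_{M4} = (x - 5)^2(x + 2)^2, χ_{M5} = (x - 3)^3(x + 4).

{M1, M5}: invariant factors x - 3, (x - 3)^2(x + 4).

{M2}: invariant factors x^2, x^2.

{M3}: invariant factors x^3(x - 6).

{M4}: invariant factors x - 5, (x - 5)(x + 2)^2.

Matrices are similar if and only if their invariant-factor lists agree; the partition into similarity classes is {M1, M5}, {M2}, {M3}, {M4}.

4 classes: {M1, M5}, {M2}, {M3}, {M4}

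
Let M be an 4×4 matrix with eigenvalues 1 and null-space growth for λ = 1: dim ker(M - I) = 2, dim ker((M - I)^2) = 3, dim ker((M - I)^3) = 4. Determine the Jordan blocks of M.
λ = 1: successive nullity increments [2, 1, 1] count blocks of size ≥ k; block sizes are [3, 1].

Jordan blocks: (1, 3), (1, 1)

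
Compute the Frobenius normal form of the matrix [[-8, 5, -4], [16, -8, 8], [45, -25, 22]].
R = [[0, 0, 8], [1, 0, -12], [0, 1, 6]]

The invariant factors of A (the non-unit diagonal entries of the Smith normal form of xI - A over ℚ[x]) are (x - 2)^3, each dividing the next. The characteristic polynomial is their product, (x - 2)^3.

The rational canonical form is the block-diagonal matrix of companion matrices C(f_i):
R = [[0, 0, 8], [1, 0, -12], [0, 1, 6]].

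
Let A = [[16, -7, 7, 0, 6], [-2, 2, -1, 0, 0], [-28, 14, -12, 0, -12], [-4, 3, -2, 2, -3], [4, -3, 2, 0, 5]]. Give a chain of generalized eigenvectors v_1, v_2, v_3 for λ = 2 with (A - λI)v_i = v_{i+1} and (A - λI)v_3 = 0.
v_1 = [[-1, 0, 1, 1, 1]]^T, v_2 = [[-1, 1, 2, -1, 1]]^T, v_3 = [[-1, 0, 2, 0, 0]]^T

We seek v_1 ∈ ker((A - 2I)^3) \ ker((A - 2I)^2), then set v_{i+1} = (A - 2I) v_i.

One such chain is v_1 = [[-1, 0, 1, 1, 1]]^T, v_2 = [[-1, 1, 2, -1, 1]]^T, v_3 = [[-1, 0, 2, 0, 0]]^T. Check: (A - 2I) v_3 = [[0, 0, 0, 0, 0]]^T = 0.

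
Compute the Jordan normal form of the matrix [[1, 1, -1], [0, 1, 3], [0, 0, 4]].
The characteristic polynomial is det(xI - A) = (x - 4)(x - 1)^2, so the eigenvalues are 1 (algebraic multiplicity 2), 4 (algebraic multiplicity 1).

For λ = 1: rank(A - I) = 2, rank((A - I)^2) = 1. The eigenspace has dimension 3 - 2 = 1, so there is 1 Jordan block; the rank sequence gives block sizes [2].

For λ = 4: algebraic multiplicity 1 gives one 1×1 block.

Assembling the blocks gives the Jordan form J above.

J = [[1, 1, 0], [0, 1, 0], [0, 0, 4]]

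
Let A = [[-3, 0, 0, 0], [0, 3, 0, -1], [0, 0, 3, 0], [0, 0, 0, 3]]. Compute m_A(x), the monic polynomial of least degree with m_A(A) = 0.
The characteristic polynomial factors as (x - 3)^3(x + 3). The minimal polynomial is ∏(x - λ)^{k_λ} where k_λ is the size of the largest Jordan block at λ.

For λ = -3: rank(A + 3I) = 3, and the largest Jordan block has size 1 (the smallest k with rank((A + 3I)^k) = rank((A + 3I)^(k+1))).
For λ = 3: rank(A - 3I) = 2, and the largest Jordan block has size 2 (the smallest k with rank((A - 3I)^k) = rank((A - 3I)^(k+1))).

So m_A(x) = (x - 3)^2(x + 3).

m_A(x) = (x - 3)^2(x + 3)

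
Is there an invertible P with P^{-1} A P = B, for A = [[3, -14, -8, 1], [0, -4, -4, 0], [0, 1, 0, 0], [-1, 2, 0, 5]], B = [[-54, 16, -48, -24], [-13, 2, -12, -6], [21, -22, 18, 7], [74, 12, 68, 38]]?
Yes.

Two matrices over a field are similar if and only if they have the same invariant factors.

Both A and B have characteristic polynomial (x - 4)^2(x + 2)^2 and minimal polynomial (x - 4)^2(x + 2)^2. Computing further, both have invariant factors (x - 4)^2(x + 2)^2. Hence A and B are similar.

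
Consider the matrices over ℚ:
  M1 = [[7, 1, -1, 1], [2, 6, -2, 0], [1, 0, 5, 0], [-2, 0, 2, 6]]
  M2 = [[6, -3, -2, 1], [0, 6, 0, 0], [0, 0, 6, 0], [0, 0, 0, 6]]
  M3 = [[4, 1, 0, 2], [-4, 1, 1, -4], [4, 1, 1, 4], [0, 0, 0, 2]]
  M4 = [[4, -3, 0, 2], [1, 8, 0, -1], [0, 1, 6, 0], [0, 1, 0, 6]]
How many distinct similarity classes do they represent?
Characteristic polynomials: χ_{M1} = (x - 6)^4, χ_{M2} = (x - 6)^4, χ_{M3} = (x - 2)^4, χ_{M4} = (x - 6)^4.

{M1, M4}: invariant factors x - 6, (x - 6)^3.

{M2}: invariant factors x - 6, x - 6, (x - 6)^2.

{M3}: invariant factors x - 2, (x - 2)^3.

Matrices are similar if and only if their invariant-factor lists agree; the partition into similarity classes is {M1, M4}, {M2}, {M3}.

3 classes: {M1, M4}, {M2}, {M3}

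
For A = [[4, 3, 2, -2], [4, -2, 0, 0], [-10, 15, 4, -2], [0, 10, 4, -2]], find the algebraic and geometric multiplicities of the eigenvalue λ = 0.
The characteristic polynomial is x^2(x - 2)^2, so the factor x appears with exponent 2: the algebraic multiplicity is 2.

rank(A) = 3, so the eigenspace has dimension 4 - 3 = 1: the geometric multiplicity is 1.

Since 1 < 2, A is not diagonalizable.

algebraic multiplicity 2, geometric multiplicity 1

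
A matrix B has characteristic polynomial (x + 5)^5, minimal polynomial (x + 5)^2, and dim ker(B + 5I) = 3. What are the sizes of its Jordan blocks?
λ = -5: algebraic multiplicity 5 (exponent in χ_B), largest block size 2 (exponent in m_B), 3 blocks (geometric multiplicity). These force block sizes [2, 2, 1].

Jordan blocks: (-5, 2), (-5, 2), (-5, 1)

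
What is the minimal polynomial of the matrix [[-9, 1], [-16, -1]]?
m_A(x) = (x + 5)^2

The characteristic polynomial factors as (x + 5)^2. The minimal polynomial is ∏(x - λ)^{k_λ} where k_λ is the size of the largest Jordan block at λ.

For λ = -5: rank(A + 5I) = 1, and the largest Jordan block has size 2 (the smallest k with rank((A + 5I)^k) = rank((A + 5I)^(k+1))).

So m_A(x) = (x + 5)^2.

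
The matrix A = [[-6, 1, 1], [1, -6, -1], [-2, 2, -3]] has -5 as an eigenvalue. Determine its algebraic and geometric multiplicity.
algebraic multiplicity 3, geometric multiplicity 2

The characteristic polynomial is (x + 5)^3, so the factor x + 5 appears with exponent 3: the algebraic multiplicity is 3.

rank(A + 5I) = 1, so the eigenspace has dimension 3 - 1 = 2: the geometric multiplicity is 2.

Since 2 < 3, A is not diagonalizable.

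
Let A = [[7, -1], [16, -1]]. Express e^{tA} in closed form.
A has Jordan form J = [[3, 1], [0, 3]] with A = PJP^{-1}, so e^{tA} = P e^{tJ} P^{-1}.

For a Jordan block J_k(λ), e^{tJ_k(λ)} = e^{λt} · (I + tN + t^2 N^2/2! + ... + t^{k-1} N^{k-1}/(k-1)!) where N is the nilpotent superdiagonal part.

Assembling the blocks and conjugating back gives the entries of e^{tA} as shown above.

e^{tA} = [[(4*t + 1)*e^{3*t}, -t*e^{3*t}], [16*t*e^{3*t}, (1 - 4*t)*e^{3*t}]]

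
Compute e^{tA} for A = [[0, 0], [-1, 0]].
A has Jordan form J = [[0, 1], [0, 0]] with A = PJP^{-1}, so e^{tA} = P e^{tJ} P^{-1}.

For a Jordan block J_k(λ), e^{tJ_k(λ)} = e^{λt} · (I + tN + t^2 N^2/2! + ... + t^{k-1} N^{k-1}/(k-1)!) where N is the nilpotent superdiagonal part.

Assembling the blocks and conjugating back gives the entries of e^{tA} as shown above.

e^{tA} = [[1, 0], [-t, 1]]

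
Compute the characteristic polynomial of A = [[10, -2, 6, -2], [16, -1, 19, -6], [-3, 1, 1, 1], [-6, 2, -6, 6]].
χ_A(x) = (x - 4)^4

xI - A = [[x - 10, 2, -6, 2], [-16, x + 1, -19, 6], [3, -1, x - 1, -1], [6, -2, 6, x - 6]].

Expanding det(xI - A) along the first row:
det(xI - A) = + (x - 10)·det([[x + 1, -19, 6], [-1, x - 1, -1], [-2, 6, x - 6]]) - (2)·det([[-16, -19, 6], [3, x - 1, -1], [6, 6, x - 6]]) + (-6)·det([[-16, x + 1, 6], [3, -1, -1], [6, -2, x - 6]]) - (2)·det([[-16, x + 1, -19], [3, -1, x - 1], [6, -2, 6]]).

Evaluating gives χ_A(x) = x^4 - 16x^3 + 96x^2 - 256x + 256 = (x - 4)^4.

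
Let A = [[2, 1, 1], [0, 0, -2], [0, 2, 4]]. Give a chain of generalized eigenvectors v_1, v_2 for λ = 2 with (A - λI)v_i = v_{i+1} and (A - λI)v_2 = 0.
We seek v_1 ∈ ker((A - 2I)^2) \ ker(A - 2I), then set v_{i+1} = (A - 2I) v_i.

One such chain is v_1 = [[0, 0, 1]]^T, v_2 = [[1, -2, 2]]^T. Check: (A - 2I) v_2 = [[0, 0, 0]]^T = 0.

v_1 = [[0, 0, 1]]^T, v_2 = [[1, -2, 2]]^T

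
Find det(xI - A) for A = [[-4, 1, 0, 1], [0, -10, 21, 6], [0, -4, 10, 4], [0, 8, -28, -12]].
xI - A = [[x + 4, -1, 0, -1], [0, x + 10, -21, -6], [0, 4, x - 10, -4], [0, -8, 28, x + 12]].

Expanding det(xI - A) along the first row:
det(xI - A) = + (x + 4)·det([[x + 10, -21, -6], [4, x - 10, -4], [-8, 28, x + 12]]) - (-1)·det([[0, -21, -6], [0, x - 10, -4], [0, 28, x + 12]]) + (0)·det([[0, x + 10, -6], [0, 4, -4], [0, -8, x + 12]]) - (-1)·det([[0, x + 10, -21], [0, 4, x - 10], [0, -8, 28]]).

Evaluating gives χ_A(x) = x^4 + 16x^3 + 96x^2 + 256x + 256 = (x + 4)^4.

χ_A(x) = (x + 4)^4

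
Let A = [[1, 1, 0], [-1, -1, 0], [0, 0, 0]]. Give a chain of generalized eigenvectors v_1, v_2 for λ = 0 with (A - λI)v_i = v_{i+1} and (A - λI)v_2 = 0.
We seek v_1 ∈ ker(A^2) \ ker(A), then set v_{i+1} = A v_i.

One such chain is v_1 = [[0, 1, 0]]^T, v_2 = [[1, -1, 0]]^T. Check: A v_2 = [[0, 0, 0]]^T = 0.

v_1 = [[0, 1, 0]]^T, v_2 = [[1, -1, 0]]^T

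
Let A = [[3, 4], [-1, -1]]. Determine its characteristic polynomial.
xI - A = [[x - 3, -4], [1, x + 1]].

Expanding det(xI - A) along the first row:
det(xI - A) = + (x - 3)·det([[x + 1]]) - (-4)·det([[1]]).

Evaluating gives χ_A(x) = x^2 - 2x + 1 = (x - 1)^2.

χ_A(x) = (x - 1)^2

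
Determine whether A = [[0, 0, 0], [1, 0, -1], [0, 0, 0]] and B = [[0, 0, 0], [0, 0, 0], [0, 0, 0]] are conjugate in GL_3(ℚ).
No.

Both have characteristic polynomial x^3, but the minimal polynomial of A is x^2 while the minimal polynomial of B is x. The minimal polynomial is a similarity invariant, so A and B are not similar.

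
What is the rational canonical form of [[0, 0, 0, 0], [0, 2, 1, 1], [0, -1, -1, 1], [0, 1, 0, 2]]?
R = [[0, 0, 0, 0], [0, 0, 0, 0], [0, 1, 0, 0], [0, 0, 1, 3]]

The invariant factors of A (the non-unit diagonal entries of the Smith normal form of xI - A over ℚ[x]) are x, x^2(x - 3), each dividing the next. The characteristic polynomial is their product, x^3(x - 3).

The rational canonical form is the block-diagonal matrix of companion matrices C(f_i):
R = [[0, 0, 0, 0], [0, 0, 0, 0], [0, 1, 0, 0], [0, 0, 1, 3]].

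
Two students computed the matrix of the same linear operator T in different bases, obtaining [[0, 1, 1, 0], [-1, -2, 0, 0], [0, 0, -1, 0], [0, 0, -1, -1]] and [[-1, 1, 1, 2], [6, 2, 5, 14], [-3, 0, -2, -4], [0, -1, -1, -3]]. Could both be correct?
Yes.

Two matrices over a field are similar if and only if they have the same invariant factors.

Both A and B have characteristic polynomial (x + 1)^4 and minimal polynomial (x + 1)^3. Computing further, both have invariant factors x + 1, (x + 1)^3. Hence A and B are similar.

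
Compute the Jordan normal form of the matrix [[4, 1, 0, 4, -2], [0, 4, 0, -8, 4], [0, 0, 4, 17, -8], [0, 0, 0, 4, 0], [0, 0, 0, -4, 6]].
The characteristic polynomial is det(xI - A) = (x - 6)(x - 4)^4, so the eigenvalues are 4 (algebraic multiplicity 4), 6 (algebraic multiplicity 1).

For λ = 4: rank(A - 4I) = 3, rank((A - 4I)^2) = 1. The eigenspace has dimension 5 - 3 = 2, so there are 2 Jordan blocks; the rank sequence gives block sizes [2, 2].

For λ = 6: algebraic multiplicity 1 gives one 1×1 block.

Assembling the blocks gives the Jordan form J above.

J = [[4, 1, 0, 0, 0], [0, 4, 0, 0, 0], [0, 0, 4, 1, 0], [0, 0, 0, 4, 0], [0, 0, 0, 0, 6]]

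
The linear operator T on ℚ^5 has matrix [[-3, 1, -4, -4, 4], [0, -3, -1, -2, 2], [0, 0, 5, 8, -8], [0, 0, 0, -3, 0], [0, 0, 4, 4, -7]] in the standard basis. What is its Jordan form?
J = [[-3, 1, 0, 0, 0], [0, -3, 1, 0, 0], [0, 0, -3, 0, 0], [0, 0, 0, -3, 0], [0, 0, 0, 0, 1]]

The characteristic polynomial is det(xI - A) = (x - 1)(x + 3)^4, so the eigenvalues are -3 (algebraic multiplicity 4), 1 (algebraic multiplicity 1).

For λ = -3: rank(A + 3I) = 3, rank((A + 3I)^2) = 2, rank((A + 3I)^3) = 1. The eigenspace has dimension 5 - 3 = 2, so there are 2 Jordan blocks; the rank sequence gives block sizes [3, 1].

For λ = 1: algebraic multiplicity 1 gives one 1×1 block.

Assembling the blocks gives the Jordan form J above.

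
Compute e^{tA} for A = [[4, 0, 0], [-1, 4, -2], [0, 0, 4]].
A has Jordan form J = [[4, 1, 0], [0, 4, 0], [0, 0, 4]] with A = PJP^{-1}, so e^{tA} = P e^{tJ} P^{-1}.

For a Jordan block J_k(λ), e^{tJ_k(λ)} = e^{λt} · (I + tN + t^2 N^2/2! + ... + t^{k-1} N^{k-1}/(k-1)!) where N is the nilpotent superdiagonal part.

Assembling the blocks and conjugating back gives the entries of e^{tA} as shown above.

e^{tA} = [[e^{4*t}, 0, 0], [-t*e^{4*t}, e^{4*t}, -2*t*e^{4*t}], [0, 0, e^{4*t}]]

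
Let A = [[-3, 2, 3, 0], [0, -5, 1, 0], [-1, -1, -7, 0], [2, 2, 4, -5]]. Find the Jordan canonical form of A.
The characteristic polynomial is det(xI - A) = (x + 5)^4, so the eigenvalues are -5 (algebraic multiplicity 4).

For λ = -5: rank(A + 5I) = 2, rank((A + 5I)^2) = 1, rank((A + 5I)^3) = 0. The eigenspace has dimension 4 - 2 = 2, so there are 2 Jordan blocks; the rank sequence gives block sizes [3, 1].

Assembling the blocks gives the Jordan form J above.

J = [[-5, 1, 0, 0], [0, -5, 1, 0], [0, 0, -5, 0], [0, 0, 0, -5]]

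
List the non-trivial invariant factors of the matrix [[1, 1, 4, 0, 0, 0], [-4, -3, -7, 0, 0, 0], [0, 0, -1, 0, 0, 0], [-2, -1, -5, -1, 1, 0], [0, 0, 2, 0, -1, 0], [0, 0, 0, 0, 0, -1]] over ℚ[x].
The Jordan structure of A has elementary divisors (x + 1)^3, (x + 1)^2, (x + 1). Arranging the block sizes at each eigenvalue in decreasing order and taking row products gives the invariant factors.

Invariant factors (smallest first, each dividing the next): x + 1, (x + 1)^2, (x + 1)^3.

Check: the last factor (x + 1)^3 is the minimal polynomial, and the product (x + 1)^6 is the characteristic polynomial.

x + 1, (x + 1)^2, (x + 1)^3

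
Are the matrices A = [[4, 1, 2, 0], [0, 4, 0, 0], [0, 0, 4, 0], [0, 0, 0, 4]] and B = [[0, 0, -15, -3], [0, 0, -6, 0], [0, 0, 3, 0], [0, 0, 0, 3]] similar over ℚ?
No.

trace(A) = 16 but trace(B) = 6. The trace is a similarity invariant, so A and B are not similar.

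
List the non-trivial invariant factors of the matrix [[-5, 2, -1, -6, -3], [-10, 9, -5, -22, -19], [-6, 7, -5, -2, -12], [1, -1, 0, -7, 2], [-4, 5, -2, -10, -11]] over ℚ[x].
(x + 3)^3(x + 5)^2

The Jordan structure of A has elementary divisors (x + 5)^2, (x + 3)^3. Arranging the block sizes at each eigenvalue in decreasing order and taking row products gives the invariant factors.

Invariant factors (smallest first, each dividing the next): (x + 3)^3(x + 5)^2.

Check: the last factor (x + 3)^3(x + 5)^2 is the minimal polynomial, and the product (x + 3)^3(x + 5)^2 is the characteristic polynomial.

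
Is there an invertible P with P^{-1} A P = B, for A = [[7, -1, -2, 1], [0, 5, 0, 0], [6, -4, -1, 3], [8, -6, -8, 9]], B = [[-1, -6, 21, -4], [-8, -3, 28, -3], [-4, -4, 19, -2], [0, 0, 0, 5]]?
Two matrices over a field are similar if and only if they have the same invariant factors.

Both A and B have characteristic polynomial (x - 5)^4 and minimal polynomial (x - 5)^2. Computing further, both have invariant factors (x - 5)^2, (x - 5)^2. Hence A and B are similar.

Yes.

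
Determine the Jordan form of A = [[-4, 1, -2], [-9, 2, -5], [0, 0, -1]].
The characteristic polynomial is det(xI - A) = (x + 1)^3, so the eigenvalues are -1 (algebraic multiplicity 3).

For λ = -1: rank(A + I) = 2, rank((A + I)^2) = 1, rank((A + I)^3) = 0. The eigenspace has dimension 3 - 2 = 1, so there is 1 Jordan block; the rank sequence gives block sizes [3].

Assembling the blocks gives the Jordan form J above.

J = [[-1, 1, 0], [0, -1, 1], [0, 0, -1]]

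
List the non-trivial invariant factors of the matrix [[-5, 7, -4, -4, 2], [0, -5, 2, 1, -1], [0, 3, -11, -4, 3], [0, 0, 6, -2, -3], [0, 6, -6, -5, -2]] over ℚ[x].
(x + 5)^2, (x + 5)^3

The Jordan structure of A has elementary divisors (x + 5)^3, (x + 5)^2. Arranging the block sizes at each eigenvalue in decreasing order and taking row products gives the invariant factors.

Invariant factors (smallest first, each dividing the next): (x + 5)^2, (x + 5)^3.

Check: the last factor (x + 5)^3 is the minimal polynomial, and the product (x + 5)^5 is the characteristic polynomial.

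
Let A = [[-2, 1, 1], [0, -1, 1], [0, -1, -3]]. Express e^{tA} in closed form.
e^{tA} = [[e^{-2*t}, t*e^{-2*t}, t*e^{-2*t}], [0, (t + 1)*e^{-2*t}, t*e^{-2*t}], [0, -t*e^{-2*t}, (1 - t)*e^{-2*t}]]

A has Jordan form J = [[-2, 1, 0], [0, -2, 0], [0, 0, -2]] with A = PJP^{-1}, so e^{tA} = P e^{tJ} P^{-1}.

For a Jordan block J_k(λ), e^{tJ_k(λ)} = e^{λt} · (I + tN + t^2 N^2/2! + ... + t^{k-1} N^{k-1}/(k-1)!) where N is the nilpotent superdiagonal part.

Assembling the blocks and conjugating back gives the entries of e^{tA} as shown above.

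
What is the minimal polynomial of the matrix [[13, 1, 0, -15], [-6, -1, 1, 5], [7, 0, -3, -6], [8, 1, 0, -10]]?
m_A(x) = (x - 5)(x + 2)^3

The characteristic polynomial factors as (x - 5)(x + 2)^3. The minimal polynomial is ∏(x - λ)^{k_λ} where k_λ is the size of the largest Jordan block at λ.

For λ = -2: rank(A + 2I) = 3, and the largest Jordan block has size 3 (the smallest k with rank((A + 2I)^k) = rank((A + 2I)^(k+1))).
For λ = 5: rank(A - 5I) = 3, and the largest Jordan block has size 1 (the smallest k with rank((A - 5I)^k) = rank((A - 5I)^(k+1))).

So m_A(x) = (x - 5)(x + 2)^3.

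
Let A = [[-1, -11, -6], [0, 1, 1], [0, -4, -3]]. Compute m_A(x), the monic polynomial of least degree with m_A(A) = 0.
The characteristic polynomial factors as (x + 1)^3. The minimal polynomial is ∏(x - λ)^{k_λ} where k_λ is the size of the largest Jordan block at λ.

For λ = -1: rank(A + I) = 2, and the largest Jordan block has size 3 (the smallest k with rank((A + I)^k) = rank((A + I)^(k+1))).

So m_A(x) = (x + 1)^3.

m_A(x) = (x + 1)^3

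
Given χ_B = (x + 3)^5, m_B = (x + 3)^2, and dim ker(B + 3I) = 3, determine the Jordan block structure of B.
Jordan blocks: (-3, 2), (-3, 2), (-3, 1)

λ = -3: algebraic multiplicity 5 (exponent in χ_B), largest block size 2 (exponent in m_B), 3 blocks (geometric multiplicity). These force block sizes [2, 2, 1].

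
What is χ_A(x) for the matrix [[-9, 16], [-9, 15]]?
xI - A = [[x + 9, -16], [9, x - 15]].

Expanding det(xI - A) along the first row:
det(xI - A) = + (x + 9)·det([[x - 15]]) - (-16)·det([[9]]).

Evaluating gives χ_A(x) = x^2 - 6x + 9 = (x - 3)^2.

χ_A(x) = (x - 3)^2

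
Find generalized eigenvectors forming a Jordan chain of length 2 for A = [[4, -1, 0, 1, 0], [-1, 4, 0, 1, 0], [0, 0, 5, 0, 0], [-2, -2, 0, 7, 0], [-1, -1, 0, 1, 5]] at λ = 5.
v_1 = [[-1, 2, 0, 2, 1]]^T, v_2 = [[1, 1, 0, 2, 1]]^T

We seek v_1 ∈ ker((A - 5I)^2) \ ker(A - 5I), then set v_{i+1} = (A - 5I) v_i.

One such chain is v_1 = [[-1, 2, 0, 2, 1]]^T, v_2 = [[1, 1, 0, 2, 1]]^T. Check: (A - 5I) v_2 = [[0, 0, 0, 0, 0]]^T = 0.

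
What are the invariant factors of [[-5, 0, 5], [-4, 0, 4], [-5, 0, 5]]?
The Jordan structure of A has elementary divisors x^2, x. Arranging the block sizes at each eigenvalue in decreasing order and taking row products gives the invariant factors.

Invariant factors (smallest first, each dividing the next): x, x^2.

Check: the last factor x^2 is the minimal polynomial, and the product x^3 is the characteristic polynomial.

x, x^2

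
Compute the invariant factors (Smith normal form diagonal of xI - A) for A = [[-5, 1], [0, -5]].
(x + 5)^2

The Jordan structure of A has elementary divisors (x + 5)^2. Arranging the block sizes at each eigenvalue in decreasing order and taking row products gives the invariant factors.

Invariant factors (smallest first, each dividing the next): (x + 5)^2.

Check: the last factor (x + 5)^2 is the minimal polynomial, and the product (x + 5)^2 is the characteristic polynomial.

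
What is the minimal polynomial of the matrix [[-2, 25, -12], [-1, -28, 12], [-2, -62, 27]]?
m_A(x) = (x - 3)(x + 3)^2

The characteristic polynomial factors as (x - 3)(x + 3)^2. The minimal polynomial is ∏(x - λ)^{k_λ} where k_λ is the size of the largest Jordan block at λ.

For λ = -3: rank(A + 3I) = 2, and the largest Jordan block has size 2 (the smallest k with rank((A + 3I)^k) = rank((A + 3I)^(k+1))).
For λ = 3: rank(A - 3I) = 2, and the largest Jordan block has size 1 (the smallest k with rank((A - 3I)^k) = rank((A - 3I)^(k+1))).

So m_A(x) = (x - 3)(x + 3)^2.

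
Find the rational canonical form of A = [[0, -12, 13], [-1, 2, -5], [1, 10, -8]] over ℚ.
The invariant factors of A (the non-unit diagonal entries of the Smith normal form of xI - A over ℚ[x]) are x(x + 3)^2, each dividing the next. The characteristic polynomial is their product, x(x + 3)^2.

The rational canonical form is the block-diagonal matrix of companion matrices C(f_i):
R = [[0, 0, 0], [1, 0, -9], [0, 1, -6]].

R = [[0, 0, 0], [1, 0, -9], [0, 1, -6]]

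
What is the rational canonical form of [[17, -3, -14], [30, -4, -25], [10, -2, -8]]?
The invariant factors of A (the non-unit diagonal entries of the Smith normal form of xI - A over ℚ[x]) are (x - 2)^2(x - 1), each dividing the next. The characteristic polynomial is their product, (x - 2)^2(x - 1).

The rational canonical form is the block-diagonal matrix of companion matrices C(f_i):
R = [[0, 0, 4], [1, 0, -8], [0, 1, 5]].

R = [[0, 0, 4], [1, 0, -8], [0, 1, 5]]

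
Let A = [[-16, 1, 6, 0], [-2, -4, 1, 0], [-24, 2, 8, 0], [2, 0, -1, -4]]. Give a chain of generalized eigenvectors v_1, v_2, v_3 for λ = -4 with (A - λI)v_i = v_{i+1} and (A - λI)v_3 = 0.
v_1 = [[-8, -2, -15, 2]]^T, v_2 = [[4, 1, 8, -1]]^T, v_3 = [[1, 0, 2, 0]]^T

We seek v_1 ∈ ker((A + 4I)^3) \ ker((A + 4I)^2), then set v_{i+1} = (A + 4I) v_i.

One such chain is v_1 = [[-8, -2, -15, 2]]^T, v_2 = [[4, 1, 8, -1]]^T, v_3 = [[1, 0, 2, 0]]^T. Check: (A + 4I) v_3 = [[0, 0, 0, 0]]^T = 0.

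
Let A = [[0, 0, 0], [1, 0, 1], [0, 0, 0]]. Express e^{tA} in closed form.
A has Jordan form J = [[0, 1, 0], [0, 0, 0], [0, 0, 0]] with A = PJP^{-1}, so e^{tA} = P e^{tJ} P^{-1}.

For a Jordan block J_k(λ), e^{tJ_k(λ)} = e^{λt} · (I + tN + t^2 N^2/2! + ... + t^{k-1} N^{k-1}/(k-1)!) where N is the nilpotent superdiagonal part.

Assembling the blocks and conjugating back gives the entries of e^{tA} as shown above.

e^{tA} = [[1, 0, 0], [t, 1, t], [0, 0, 1]]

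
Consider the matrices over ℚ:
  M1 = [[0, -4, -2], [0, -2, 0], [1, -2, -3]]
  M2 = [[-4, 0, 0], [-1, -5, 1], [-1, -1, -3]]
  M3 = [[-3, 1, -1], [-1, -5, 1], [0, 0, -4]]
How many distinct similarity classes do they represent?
Characteristic polynomials: χ_{M1} = (x + 1)(x + 2)^2, χ_{M2} = (x + 4)^3, χ_{M3} = (x + 4)^3.

{M1}: invariant factors x + 2, (x + 1)(x + 2).

{M2, M3}: invariant factors x + 4, (x + 4)^2.

Matrices are similar if and only if their invariant-factor lists agree; the partition into similarity classes is {M1}, {M2, M3}.

2 classes: {M1}, {M2, M3}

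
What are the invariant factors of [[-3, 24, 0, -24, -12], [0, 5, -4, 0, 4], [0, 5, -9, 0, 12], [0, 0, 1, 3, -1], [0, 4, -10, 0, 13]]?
x - 3, (x - 3)^3(x + 3)

The Jordan structure of A has elementary divisors (x + 3), (x - 3)^3, (x - 3). Arranging the block sizes at each eigenvalue in decreasing order and taking row products gives the invariant factors.

Invariant factors (smallest first, each dividing the next): x - 3, (x - 3)^3(x + 3).

Check: the last factor (x - 3)^3(x + 3) is the minimal polynomial, and the product (x - 3)^4(x + 3) is the characteristic polynomial.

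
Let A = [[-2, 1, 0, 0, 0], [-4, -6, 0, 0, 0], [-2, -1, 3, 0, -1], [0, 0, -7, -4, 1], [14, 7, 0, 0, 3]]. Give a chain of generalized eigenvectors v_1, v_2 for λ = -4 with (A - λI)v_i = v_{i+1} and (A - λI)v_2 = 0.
We seek v_1 ∈ ker((A + 4I)^2) \ ker(A + 4I), then set v_{i+1} = (A + 4I) v_i.

One such chain is v_1 = [[2, -3, 0, 0, -1]]^T, v_2 = [[1, -2, 0, -1, 0]]^T. Check: (A + 4I) v_2 = [[0, 0, 0, 0, 0]]^T = 0.

v_1 = [[2, -3, 0, 0, -1]]^T, v_2 = [[1, -2, 0, -1, 0]]^T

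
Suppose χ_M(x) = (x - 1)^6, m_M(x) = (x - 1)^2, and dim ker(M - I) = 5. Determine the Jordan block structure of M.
Jordan blocks: (1, 2), (1, 1), (1, 1), (1, 1), (1, 1)

λ = 1: algebraic multiplicity 6 (exponent in χ_M), largest block size 2 (exponent in m_M), 5 blocks (geometric multiplicity). These force block sizes [2, 1, 1, 1, 1].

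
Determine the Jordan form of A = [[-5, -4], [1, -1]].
J = [[-3, 1], [0, -3]]

The characteristic polynomial is det(xI - A) = (x + 3)^2, so the eigenvalues are -3 (algebraic multiplicity 2).

For λ = -3: rank(A + 3I) = 1, rank((A + 3I)^2) = 0. The eigenspace has dimension 2 - 1 = 1, so there is 1 Jordan block; the rank sequence gives block sizes [2].

Assembling the blocks gives the Jordan form J above.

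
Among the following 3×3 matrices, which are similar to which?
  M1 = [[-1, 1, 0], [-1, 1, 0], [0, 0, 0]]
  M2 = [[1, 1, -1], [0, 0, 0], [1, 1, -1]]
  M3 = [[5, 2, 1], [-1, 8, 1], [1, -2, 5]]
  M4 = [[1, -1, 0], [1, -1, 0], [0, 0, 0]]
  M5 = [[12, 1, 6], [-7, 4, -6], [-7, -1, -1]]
Characteristic polynomials: χ_{M1} = x^3, χ_{M2} = x^3, χ_{M3} = (x - 6)^3, χ_{M4} = x^3, χ_{M5} = (x - 5)^3.

{M1, M2, M4}: invariant factors x, x^2.

{M3}: invariant factors x - 6, (x - 6)^2.

{M5}: invariant factors x - 5, (x - 5)^2.

Matrices are similar if and only if their invariant-factor lists agree; the partition into similarity classes is {M1, M2, M4}, {M3}, {M5}.

3 classes: {M1, M2, M4}, {M3}, {M5}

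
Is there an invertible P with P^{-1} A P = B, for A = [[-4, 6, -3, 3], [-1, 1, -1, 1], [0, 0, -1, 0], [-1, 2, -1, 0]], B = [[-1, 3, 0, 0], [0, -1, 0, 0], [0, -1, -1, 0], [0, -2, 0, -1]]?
Yes.

Two matrices over a field are similar if and only if they have the same invariant factors.

Both A and B have characteristic polynomial (x + 1)^4 and minimal polynomial (x + 1)^2. Computing further, both have invariant factors x + 1, x + 1, (x + 1)^2. Hence A and B are similar.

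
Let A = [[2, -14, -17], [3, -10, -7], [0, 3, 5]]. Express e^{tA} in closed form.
e^{tA} = [[(-33*t^2 + 6*t + 2)*e^{-t}/2, t*(33*t - 28)*e^{-t}/2, t*(-55*t - 34)*e^{-t}/2], [3*t*(1 - 3*t)*e^{-t}, (9*t^2 - 9*t + 1)*e^{-t}, t*(-15*t - 7)*e^{-t}], [9*t^2*e^{-t}/2, 3*t*(2 - 3*t)*e^{-t}/2, (15*t^2 + 12*t + 2)*e^{-t}/2]]

A has Jordan form J = [[-1, 1, 0], [0, -1, 1], [0, 0, -1]] with A = PJP^{-1}, so e^{tA} = P e^{tJ} P^{-1}.

For a Jordan block J_k(λ), e^{tJ_k(λ)} = e^{λt} · (I + tN + t^2 N^2/2! + ... + t^{k-1} N^{k-1}/(k-1)!) where N is the nilpotent superdiagonal part.

Assembling the blocks and conjugating back gives the entries of e^{tA} as shown above.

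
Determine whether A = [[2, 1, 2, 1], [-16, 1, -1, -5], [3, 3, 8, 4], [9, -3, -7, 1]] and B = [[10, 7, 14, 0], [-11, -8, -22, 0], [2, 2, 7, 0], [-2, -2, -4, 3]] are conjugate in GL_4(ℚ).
No.

Both have characteristic polynomial (x - 3)^4 and minimal polynomial (x - 3)^2. But rank(A - 3I) = 2 for A while rank(B - 3I) = 1 for B, so the number of Jordan blocks at λ = 3 differs. A and B are not similar.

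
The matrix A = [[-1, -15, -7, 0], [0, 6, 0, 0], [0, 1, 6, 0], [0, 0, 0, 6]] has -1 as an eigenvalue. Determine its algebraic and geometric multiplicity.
algebraic multiplicity 1, geometric multiplicity 1

The characteristic polynomial is (x - 6)^3(x + 1), so the factor x + 1 appears with exponent 1: the algebraic multiplicity is 1.

rank(A + I) = 3, so the eigenspace has dimension 4 - 3 = 1: the geometric multiplicity is 1.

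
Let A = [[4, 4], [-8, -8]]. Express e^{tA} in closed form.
A has Jordan form J = [[-4, 0], [0, 0]] with A = PJP^{-1}, so e^{tA} = P e^{tJ} P^{-1}.

For a Jordan block J_k(λ), e^{tJ_k(λ)} = e^{λt} · (I + tN + t^2 N^2/2! + ... + t^{k-1} N^{k-1}/(k-1)!) where N is the nilpotent superdiagonal part.

Assembling the blocks and conjugating back gives the entries of e^{tA} as shown above.

e^{tA} = [[2 - e^{-4*t}, 1 - e^{-4*t}], [-2 + 2*e^{-4*t}, -1 + 2*e^{-4*t}]]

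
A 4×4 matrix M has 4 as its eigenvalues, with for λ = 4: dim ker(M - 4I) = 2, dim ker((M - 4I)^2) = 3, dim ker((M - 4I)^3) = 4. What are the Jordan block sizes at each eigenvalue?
λ = 4: successive nullity increments [2, 1, 1] count blocks of size ≥ k; block sizes are [3, 1].

Jordan blocks: (4, 3), (4, 1)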